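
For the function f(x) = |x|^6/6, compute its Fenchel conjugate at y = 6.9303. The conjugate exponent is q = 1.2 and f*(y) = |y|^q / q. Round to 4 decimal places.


The conjugate exponent q satisfies 1/p + 1/q = 1.
p = 6, so q = 6/(6 - 1) = 1.2
|y|^q = 6.9303^1.2 = 10.2071
f*(6.9303) = 10.2071 / 1.2 = 8.5059


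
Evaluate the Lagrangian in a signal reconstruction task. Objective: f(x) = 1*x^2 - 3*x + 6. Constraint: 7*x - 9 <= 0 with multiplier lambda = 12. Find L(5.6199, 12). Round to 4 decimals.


Step 1: Evaluate f(x).
f(5.6199) = 1*5.6199^2 - 3*5.6199 + 6 = 20.7236
Step 2: Evaluate g(x).
g(5.6199) = 7*5.6199 - 9 = 30.3393
Step 3: Compute Lagrangian.
L = 20.7236 + 12*30.3393 = 384.7952


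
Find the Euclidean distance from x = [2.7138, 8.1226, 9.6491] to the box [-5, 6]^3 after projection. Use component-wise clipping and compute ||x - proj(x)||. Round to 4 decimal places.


Project each component onto [-5, 6].
clip(2.7138) = 2.7138, clip(8.1226) = 6.0, clip(9.6491) = 6.0
Projection = [2.7138, 6.0, 6.0]
Squared diffs: [0.0, 4.5054, 13.3159]
Distance = sqrt(17.8213) = 4.2215


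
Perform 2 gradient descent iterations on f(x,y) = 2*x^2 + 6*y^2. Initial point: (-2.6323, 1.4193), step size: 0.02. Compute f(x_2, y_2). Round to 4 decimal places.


Gradient descent on f(x,y) = 2*x^2 + 6*y^2.
Starting point: (-2.6323, 1.4193), alpha = 0.02
Step 1: grad_x = 2*2*-2.6323 = -10.5292, grad_y = 2*6*1.4193 = 17.0316
  x_1 = -2.6323 - 0.02*-10.5292 = -2.4217
  y_1 = 1.4193 - 0.02*17.0316 = 1.0787
Step 2: grad_x = 2*2*-2.4217 = -9.6869, grad_y = 2*6*1.0787 = 12.944
  x_2 = -2.4217 - 0.02*-9.6869 = -2.228
  y_2 = 1.0787 - 0.02*12.944 = 0.8198
f(-2.228, 0.8198) = 2*(-2.228)^2 + 6*0.8198^2 = 13.9601


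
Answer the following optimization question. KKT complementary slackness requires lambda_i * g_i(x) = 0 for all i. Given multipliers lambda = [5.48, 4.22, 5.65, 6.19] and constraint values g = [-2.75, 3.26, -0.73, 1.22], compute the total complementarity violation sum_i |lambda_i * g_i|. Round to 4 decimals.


KKT complementary slackness check:
lambda_1 * g_1 = 5.48 * -2.75 = -15.07
lambda_2 * g_2 = 4.22 * 3.26 = 13.7572
lambda_3 * g_3 = 5.65 * -0.73 = -4.1245
lambda_4 * g_4 = 6.19 * 1.22 = 7.5518
Total violation = 15.07 + 13.7572 + 4.1245 + 7.5518 = 40.5035


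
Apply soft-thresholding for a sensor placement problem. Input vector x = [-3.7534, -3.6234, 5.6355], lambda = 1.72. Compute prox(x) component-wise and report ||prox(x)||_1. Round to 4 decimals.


Soft-thresholding with lambda = 1.72:
prox(-3.7534) = sign(-3.7534)*max(|-3.7534| - 1.72, 0) = -2.0334
prox(-3.6234) = sign(-3.6234)*max(|-3.6234| - 1.72, 0) = -1.9034
prox(5.6355) = sign(5.6355)*max(|5.6355| - 1.72, 0) = 3.9155
prox(x) = [-2.0334, -1.9034, 3.9155]
||prox(x)||_1 = 2.0334 + 1.9034 + 3.9155 = 7.8523


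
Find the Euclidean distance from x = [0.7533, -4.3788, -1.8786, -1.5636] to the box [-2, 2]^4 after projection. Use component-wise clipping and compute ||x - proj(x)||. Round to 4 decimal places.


Project each component onto [-2, 2].
clip(0.7533) = 0.7533, clip(-4.3788) = -2.0, clip(-1.8786) = -1.8786, clip(-1.5636) = -1.5636
Projection = [0.7533, -2.0, -1.8786, -1.5636]
Squared diffs: [0.0, 5.6587, 0.0, 0.0]
Distance = sqrt(5.6587) = 2.3788


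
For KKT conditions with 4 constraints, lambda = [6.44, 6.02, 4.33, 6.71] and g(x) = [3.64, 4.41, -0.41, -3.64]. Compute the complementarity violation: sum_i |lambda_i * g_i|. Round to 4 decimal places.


KKT complementary slackness check:
lambda_1 * g_1 = 6.44 * 3.64 = 23.4416
lambda_2 * g_2 = 6.02 * 4.41 = 26.5482
lambda_3 * g_3 = 4.33 * -0.41 = -1.7753
lambda_4 * g_4 = 6.71 * -3.64 = -24.4244
Total violation = 23.4416 + 26.5482 + 1.7753 + 24.4244 = 76.1895


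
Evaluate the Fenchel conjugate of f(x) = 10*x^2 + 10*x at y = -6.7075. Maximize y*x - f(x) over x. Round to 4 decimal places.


f*(y) = sup_x {y*x - a*x^2 - b*x} = sup_x {(y-b)*x - a*x^2}
FOC: (y - b) - 2a*x = 0 => x* = (y - b)/(2a)
x* = (-6.7075 - 10)/(2*10) = -0.8354
f*(-6.7075) = (y-b)^2/(4a) = (-6.7075 - 10)^2/(4*10)
= 279.1406/40 = 6.9785


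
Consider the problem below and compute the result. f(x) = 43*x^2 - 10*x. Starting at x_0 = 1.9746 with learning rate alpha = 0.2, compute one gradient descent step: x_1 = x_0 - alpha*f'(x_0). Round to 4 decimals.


We compute the gradient at x_0 and apply the update.
f'(x) = 86*x - 10
f'(1.9746) = 86*1.9746 - 10 = 159.8156
x_1 = 1.9746 - 0.2*159.8156 = -29.9885


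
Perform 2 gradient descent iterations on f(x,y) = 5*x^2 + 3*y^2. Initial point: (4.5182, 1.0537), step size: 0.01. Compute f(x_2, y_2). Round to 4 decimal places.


Gradient descent on f(x,y) = 5*x^2 + 3*y^2.
Starting point: (4.5182, 1.0537), alpha = 0.01
Step 1: grad_x = 2*5*4.5182 = 45.182, grad_y = 2*3*1.0537 = 6.3222
  x_1 = 4.5182 - 0.01*45.182 = 4.0664
  y_1 = 1.0537 - 0.01*6.3222 = 0.9905
Step 2: grad_x = 2*5*4.0664 = 40.6638, grad_y = 2*3*0.9905 = 5.9429
  x_2 = 4.0664 - 0.01*40.6638 = 3.6597
  y_2 = 0.9905 - 0.01*5.9429 = 0.931
f(3.6597, 0.931) = 5*3.6597^2 + 3*0.931^2 = 69.5691


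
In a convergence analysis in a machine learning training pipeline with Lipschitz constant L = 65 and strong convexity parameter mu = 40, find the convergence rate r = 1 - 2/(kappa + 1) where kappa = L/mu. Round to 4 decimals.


Step 1: Compute the condition number.
kappa = L/mu = 65/40 = 1.625
Step 2: Compute the convergence rate.
r = 1 - 2/(kappa + 1) = 1 - 2*mu/(L + mu) = (L - mu)/(L + mu) = 25/105 = 0.2381


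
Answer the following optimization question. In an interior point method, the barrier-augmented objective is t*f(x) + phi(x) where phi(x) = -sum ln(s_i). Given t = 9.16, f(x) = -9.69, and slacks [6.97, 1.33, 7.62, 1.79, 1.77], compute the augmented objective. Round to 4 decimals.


Step 1: Compute log-barrier.
ln values: [1.9416, 0.2852, 2.0308, 0.5822, 0.571]
phi = -(1.9416 + 0.2852 + 2.0308 + 0.5822 + 0.571) = -5.4108
Step 2: Compute augmented objective.
t*f(x) = 9.16*-9.69 = -88.7604
Total = -88.7604 - 5.4108 = -94.1712


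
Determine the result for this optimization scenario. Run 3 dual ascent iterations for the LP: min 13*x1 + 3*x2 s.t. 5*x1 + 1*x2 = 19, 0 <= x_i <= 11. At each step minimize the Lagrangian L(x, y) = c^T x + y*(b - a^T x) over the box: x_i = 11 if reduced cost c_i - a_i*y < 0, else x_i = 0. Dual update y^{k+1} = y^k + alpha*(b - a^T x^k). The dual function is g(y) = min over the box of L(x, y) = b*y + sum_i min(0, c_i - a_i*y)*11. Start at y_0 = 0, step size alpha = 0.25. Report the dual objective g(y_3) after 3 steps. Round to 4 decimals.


Dual ascent for LP: min 13*x1 + 3*x2, 5*x1 + 1*x2 = 19, 0 <= x_i <= 11
Step 1: y^k = 0.0, reduced costs: (13.0, 3.0)
  x^k = (0.0, 0.0), subgradient = b - a^T x = 19.0
  y^{k+1} = 0.0 + 0.25*19.0 = 4.75
Step 2: y^k = 4.75, reduced costs: (-10.75, -1.75)
  x^k = (11.0, 11.0), subgradient = b - a^T x = -47.0
  y^{k+1} = 4.75 + 0.25*-47.0 = -7.0
Step 3: y^k = -7.0, reduced costs: (48.0, 10.0)
  x^k = (0.0, 0.0), subgradient = b - a^T x = 19.0
  y^{k+1} = -7.0 + 0.25*19.0 = -2.25
Dual objective at y_3 = -2.25: reduced costs (24.25, 5.25), box minimizer x = (0.0, 0.0)
g(y_3) = b*y + (c1 - a1*y)*x1 + (c2 - a2*y)*x2 = 19*(-2.25) + 24.25*0.0 + 5.25*0.0 = -42.75 + 0.0 + 0.0 = -42.75


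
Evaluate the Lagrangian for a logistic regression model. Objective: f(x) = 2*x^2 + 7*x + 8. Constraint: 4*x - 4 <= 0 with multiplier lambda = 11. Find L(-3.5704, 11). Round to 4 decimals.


Step 1: Evaluate f(x).
f(-3.5704) = 2*(-3.5704)^2 + 7*(-3.5704) + 8 = 8.5027
Step 2: Evaluate g(x).
g(-3.5704) = 4*-3.5704 - 4 = -18.2816
Step 3: Compute Lagrangian.
L = 8.5027 + 11*-18.2816 = -192.5949


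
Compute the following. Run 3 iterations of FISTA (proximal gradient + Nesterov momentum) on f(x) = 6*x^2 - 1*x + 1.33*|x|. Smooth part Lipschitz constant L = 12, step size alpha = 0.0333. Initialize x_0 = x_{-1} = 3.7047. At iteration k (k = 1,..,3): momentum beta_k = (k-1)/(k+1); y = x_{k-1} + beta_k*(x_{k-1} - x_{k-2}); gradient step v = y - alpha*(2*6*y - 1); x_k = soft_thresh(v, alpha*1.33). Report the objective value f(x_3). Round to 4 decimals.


FISTA on f(x) = 6*x^2 - 1*x + 1.33*|x|
L = 12, alpha = 0.0333
Iteration 1: beta = 0.0, y = 3.7047 + 0.0*(3.7047 - 3.7047) = 3.7047
  grad(y) = 43.4564, v = y - alpha*grad = 2.2576
  prox(v) = soft_thresh(2.2576, 0.0443) = 2.2133
Iteration 2: beta = 0.3333, y = 2.2133 + 0.3333*(2.2133 - 3.7047) = 1.7162
  grad(y) = 19.5942, v = y - alpha*grad = 1.0637
  prox(v) = soft_thresh(1.0637, 0.0443) = 1.0194
Iteration 3: beta = 0.5, y = 1.0194 + 0.5*(1.0194 - 2.2133) = 0.4225
  grad(y) = 4.0695, v = y - alpha*grad = 0.2869
  prox(v) = soft_thresh(0.2869, 0.0443) = 0.2427
f(x_3) = 6*0.2427^2 - 1*0.2427 + 1.33*|0.2427| = 0.4334


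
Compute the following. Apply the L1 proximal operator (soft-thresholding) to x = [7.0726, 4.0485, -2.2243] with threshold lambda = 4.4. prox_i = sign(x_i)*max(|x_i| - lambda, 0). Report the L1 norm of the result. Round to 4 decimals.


Soft-thresholding with lambda = 4.4:
prox(7.0726) = sign(7.0726)*max(|7.0726| - 4.4, 0) = 2.6726
prox(4.0485) = sign(4.0485)*max(|4.0485| - 4.4, 0) = 0.0
prox(-2.2243) = sign(-2.2243)*max(|-2.2243| - 4.4, 0) = 0.0
prox(x) = [2.6726, 0.0, 0.0]
||prox(x)||_1 = 2.6726 + 0.0 + 0.0 = 2.6726


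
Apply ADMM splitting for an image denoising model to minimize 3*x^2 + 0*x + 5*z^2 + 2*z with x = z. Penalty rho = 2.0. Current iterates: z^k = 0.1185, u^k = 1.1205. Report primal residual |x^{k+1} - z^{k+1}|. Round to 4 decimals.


ADMM iteration with rho = 2.0, z^k = 0.1185, u^k = 1.1205
Step 1: x-update.
Minimize 3*x^2 + 0*x + (2.0/2)*(x - 0.1185 + 1.1205)^2
FOC: (2*3 + 2.0)*x = 0 + 2.0*(0.1185 - 1.1205)
x^{k+1} = -0.2505
Step 2: z-update.
Minimize 5*z^2 + 2*z + (2.0/2)*(-0.2505 - z + 1.1205)^2
FOC: (2*5 + 2.0)*z = -2 + 2.0*(-0.2505 + 1.1205)
z^{k+1} = -0.0217
Step 3: u-update.
u^{k+1} = 1.1205 - 0.2505 + 0.0217 = 0.8917
Step 4: Primal residual = |-0.2505 + 0.0217| = 0.2288


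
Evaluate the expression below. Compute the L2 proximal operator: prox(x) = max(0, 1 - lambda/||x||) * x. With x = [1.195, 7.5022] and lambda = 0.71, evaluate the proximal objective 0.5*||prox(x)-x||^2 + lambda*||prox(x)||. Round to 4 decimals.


Step 1: Compute ||x||.
||x|| = 7.5968
Step 2: Compute scaling factor.
scale = max(0, 1 - 0.71/7.5968) = 0.9065
Step 3: prox(x) = [1.0833, 6.801]
||prox(x)|| = 6.8868
Step 4: Proximal objective.
0.5*||prox-x||^2 = 0.2521
lambda*||prox|| = 4.8896
Total = 5.1417


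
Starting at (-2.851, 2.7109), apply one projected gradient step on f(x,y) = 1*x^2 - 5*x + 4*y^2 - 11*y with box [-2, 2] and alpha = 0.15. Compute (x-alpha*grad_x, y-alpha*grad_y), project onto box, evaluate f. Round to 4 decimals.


Step 1: Compute gradient at (-2.851, 2.7109).
grad_x = 2*1*-2.851 - 5 = -10.702
grad_y = 2*4*2.7109 - 11 = 10.6872
Step 2: Gradient step.
x_raw = -2.851 - 0.15*-10.702 = -1.2457
y_raw = 2.7109 - 0.15*10.6872 = 1.1078
Step 3: Project onto [-2, 2].
x_proj = clip(-1.2457) = -1.2457
y_proj = clip(1.1078) = 1.1078
Step 4: Evaluate f.
f(-1.2457, 1.1078) = 0.5033


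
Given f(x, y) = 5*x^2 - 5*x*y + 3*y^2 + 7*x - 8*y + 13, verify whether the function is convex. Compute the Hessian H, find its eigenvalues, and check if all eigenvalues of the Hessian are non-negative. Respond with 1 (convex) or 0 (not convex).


The Hessian of f(x,y) = 5*x^2 - 5*x*y + 3*y^2 + 7*x - 8*y + 13 is:
H = [[10, -5], [-5, 6]]
Trace = 10 + 6 = 16
Determinant = 10*6 - (-5)^2 = 35
Discriminant = (16)^2 - 4*35 = 116.0
Eigenvalues: lambda_1 = 2.6148, lambda_2 = 13.3852
The function is convex.

1


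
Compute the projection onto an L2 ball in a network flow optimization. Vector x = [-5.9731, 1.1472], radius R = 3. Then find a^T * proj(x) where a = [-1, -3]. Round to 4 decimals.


Step 1: Compute ||x|| (intermediates to 6 decimals).
||x|| = sqrt((-5.9731)^2 + 1.1472^2) = 6.082269
Step 2: Project.
Since ||x|| > R, scale = R/||x|| = 3/6.082269 = 0.493237, proj(x) = scale * x
proj(x) = [-2.946154, 0.565841]
Step 3: Dot product.
a^T * proj(x) = -1*(-2.946154) - 3*0.565841 = 1.2486


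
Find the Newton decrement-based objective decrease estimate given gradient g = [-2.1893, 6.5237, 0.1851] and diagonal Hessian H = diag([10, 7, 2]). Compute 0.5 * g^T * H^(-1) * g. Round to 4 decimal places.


Step 1: H is diagonal, so H^(-1) * g = [-0.2189, 0.932, 0.0926].
Step 2: g^T H^(-1) g = sum_i g_i^2 / H_ii
  = (-2.1893)^2/10 + (6.5237)^2/7 + (0.1851)^2/2
  = 0.4793 + 6.0798 + 0.0171 = 6.5762
Step 3: Objective decrease = 0.5 * g^T H^(-1) g = 3.2881


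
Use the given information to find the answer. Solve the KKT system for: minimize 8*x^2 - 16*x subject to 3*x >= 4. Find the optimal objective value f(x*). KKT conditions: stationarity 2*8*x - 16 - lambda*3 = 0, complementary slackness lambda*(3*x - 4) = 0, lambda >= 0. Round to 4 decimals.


Step 1: Try lambda = 0 (constraint inactive).
x_unc = 16/(2*8) = 1.0
Check: 3*1.0 = 3.0 < 4 -- violated!
Step 2: Constraint must be active: 3*x = 4
x* = 4/3 = 1.3333 (rounded; the exact value 4/3 is used below)
lambda = (2*8*(4/3) - 16)/3 = 1.7778
Step 3: Compute optimal value.
f(x*) = 8*(4/3)^2 - 16*(4/3) = -7.1111


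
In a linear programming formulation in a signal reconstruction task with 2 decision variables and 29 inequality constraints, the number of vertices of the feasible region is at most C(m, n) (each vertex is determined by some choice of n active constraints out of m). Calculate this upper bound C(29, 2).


Each vertex corresponds to some choice of n active constraints out of m, so the number of vertices is at most C(m, n) = m! / (n!(m-n)!).
m = 29, n = 2
Numerator: 29 * 28
Denominator: 2! = 2
C(29, 2) = 406


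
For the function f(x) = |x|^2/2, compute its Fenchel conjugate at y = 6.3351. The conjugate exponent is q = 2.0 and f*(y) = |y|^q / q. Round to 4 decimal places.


The conjugate exponent q satisfies 1/p + 1/q = 1.
p = 2, so q = 2/(2 - 1) = 2.0
|y|^q = 6.3351^2.0 = 40.1335
f*(6.3351) = 40.1335 / 2.0 = 20.0667


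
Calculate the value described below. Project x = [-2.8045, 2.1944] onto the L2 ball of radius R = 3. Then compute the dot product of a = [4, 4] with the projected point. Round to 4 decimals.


Step 1: Compute ||x|| (intermediates to 6 decimals).
||x|| = sqrt((-2.8045)^2 + 2.1944^2) = 3.560985
Step 2: Project.
Since ||x|| > R, scale = R/||x|| = 3/3.560985 = 0.842464, proj(x) = scale * x
proj(x) = [-2.36269, 1.848703]
Step 3: Dot product.
a^T * proj(x) = 4*(-2.36269) + 4*1.848703 = -2.0559


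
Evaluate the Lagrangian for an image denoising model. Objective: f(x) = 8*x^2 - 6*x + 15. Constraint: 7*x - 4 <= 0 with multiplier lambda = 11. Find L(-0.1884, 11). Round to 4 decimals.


Step 1: Evaluate f(x).
f(-0.1884) = 8*(-0.1884)^2 - 6*(-0.1884) + 15 = 16.4144
Step 2: Evaluate g(x).
g(-0.1884) = 7*-0.1884 - 4 = -5.3188
Step 3: Compute Lagrangian.
L = 16.4144 + 11*-5.3188 = -42.0924


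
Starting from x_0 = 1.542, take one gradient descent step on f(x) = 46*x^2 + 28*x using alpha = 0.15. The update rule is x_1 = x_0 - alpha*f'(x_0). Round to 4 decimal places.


We compute the gradient at x_0 and apply the update.
f'(x) = 92*x + 28
f'(1.542) = 92*1.542 + 28 = 169.864
x_1 = 1.542 - 0.15*169.864 = -23.9376


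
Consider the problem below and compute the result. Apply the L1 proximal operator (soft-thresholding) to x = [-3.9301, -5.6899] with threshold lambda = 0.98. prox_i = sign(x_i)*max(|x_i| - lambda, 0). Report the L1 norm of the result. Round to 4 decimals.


Soft-thresholding with lambda = 0.98:
prox(-3.9301) = sign(-3.9301)*max(|-3.9301| - 0.98, 0) = -2.9501
prox(-5.6899) = sign(-5.6899)*max(|-5.6899| - 0.98, 0) = -4.7099
prox(x) = [-2.9501, -4.7099]
||prox(x)||_1 = 2.9501 + 4.7099 = 7.66


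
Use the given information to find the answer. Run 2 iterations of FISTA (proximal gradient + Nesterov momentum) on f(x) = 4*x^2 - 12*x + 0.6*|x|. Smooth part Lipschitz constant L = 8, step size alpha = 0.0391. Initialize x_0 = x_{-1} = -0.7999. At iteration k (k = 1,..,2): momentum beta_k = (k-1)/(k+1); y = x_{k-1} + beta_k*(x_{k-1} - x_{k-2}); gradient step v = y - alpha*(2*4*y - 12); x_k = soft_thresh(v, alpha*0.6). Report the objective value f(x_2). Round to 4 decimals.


FISTA on f(x) = 4*x^2 - 12*x + 0.6*|x|
L = 8, alpha = 0.0391
Iteration 1: beta = 0.0, y = -0.7999 + 0.0*(-0.7999 + 0.7999) = -0.7999
  grad(y) = -18.3992, v = y - alpha*grad = -0.0805
  prox(v) = soft_thresh(-0.0805, 0.0235) = -0.057
Iteration 2: beta = 0.3333, y = -0.057 + 0.3333*(-0.057 + 0.7999) = 0.1906
  grad(y) = -10.4753, v = y - alpha*grad = 0.6002
  prox(v) = soft_thresh(0.6002, 0.0235) = 0.5767
f(x_2) = 4*0.5767^2 - 12*0.5767 + 0.6*|0.5767| = -5.2441


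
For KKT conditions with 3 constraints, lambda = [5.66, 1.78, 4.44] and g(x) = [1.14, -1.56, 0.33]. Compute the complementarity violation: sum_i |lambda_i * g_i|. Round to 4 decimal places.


KKT complementary slackness check:
lambda_1 * g_1 = 5.66 * 1.14 = 6.4524
lambda_2 * g_2 = 1.78 * -1.56 = -2.7768
lambda_3 * g_3 = 4.44 * 0.33 = 1.4652
Total violation = 6.4524 + 2.7768 + 1.4652 = 10.6944


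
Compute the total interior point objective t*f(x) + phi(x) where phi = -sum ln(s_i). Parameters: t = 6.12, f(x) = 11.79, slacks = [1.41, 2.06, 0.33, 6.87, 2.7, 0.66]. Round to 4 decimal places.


Step 1: Compute log-barrier.
ln values: [0.3436, 0.7227, -1.1087, 1.9272, 0.9933, -0.4155]
phi = -(0.3436 + 0.7227 - 1.1087 + 1.9272 + 0.9933 - 0.4155) = -2.4625
Step 2: Compute augmented objective.
t*f(x) = 6.12*11.79 = 72.1548
Total = 72.1548 - 2.4625 = 69.6923


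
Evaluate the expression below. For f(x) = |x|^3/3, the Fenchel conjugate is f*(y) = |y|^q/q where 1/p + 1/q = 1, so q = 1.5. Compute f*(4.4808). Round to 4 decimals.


The conjugate exponent q satisfies 1/p + 1/q = 1.
p = 3, so q = 3/(3 - 1) = 1.5
|y|^q = 4.4808^1.5 = 9.4849
f*(4.4808) = 9.4849 / 1.5 = 6.3233


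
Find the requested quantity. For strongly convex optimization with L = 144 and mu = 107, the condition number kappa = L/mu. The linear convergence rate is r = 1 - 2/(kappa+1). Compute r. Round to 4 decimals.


Step 1: Compute the condition number.
kappa = L/mu = 144/107 = 1.3458
Step 2: Compute the convergence rate.
r = 1 - 2/(kappa + 1) = 1 - 2*mu/(L + mu) = (L - mu)/(L + mu) = 37/251 = 0.1474


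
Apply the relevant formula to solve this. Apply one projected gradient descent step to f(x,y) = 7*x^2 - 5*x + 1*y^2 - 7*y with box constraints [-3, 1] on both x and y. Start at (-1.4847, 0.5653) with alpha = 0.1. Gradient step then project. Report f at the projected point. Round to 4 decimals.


Step 1: Compute gradient at (-1.4847, 0.5653).
grad_x = 2*7*-1.4847 - 5 = -25.7858
grad_y = 2*1*0.5653 - 7 = -5.8694
Step 2: Gradient step.
x_raw = -1.4847 - 0.1*-25.7858 = 1.0939
y_raw = 0.5653 - 0.1*-5.8694 = 1.1522
Step 3: Project onto [-3, 1].
x_proj = clip(1.0939) = 1.0
y_proj = clip(1.1522) = 1.0
Step 4: Evaluate f.
f(1.0, 1.0) = -4.0


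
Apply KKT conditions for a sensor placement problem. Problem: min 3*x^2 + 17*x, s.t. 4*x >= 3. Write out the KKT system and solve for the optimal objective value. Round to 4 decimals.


Step 1: Try lambda = 0 (constraint inactive).
x_unc = -17/(2*3) = -2.8333
Check: 4*-2.8333 = -11.3332 < 3 -- violated!
Step 2: Constraint must be active: 4*x = 3
x* = 3/4 = 0.75
lambda = (2*3*0.75 + 17)/4 = 5.375
Step 3: Compute optimal value.
f(x*) = 3*0.75^2 + 17*0.75 = 14.4375


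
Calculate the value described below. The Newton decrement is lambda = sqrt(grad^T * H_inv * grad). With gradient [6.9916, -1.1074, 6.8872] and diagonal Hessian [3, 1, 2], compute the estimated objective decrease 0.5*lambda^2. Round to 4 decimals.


Step 1: H is diagonal, so H^(-1) * g = [2.3305, -1.1074, 3.4436].
Step 2: g^T H^(-1) g = sum_i g_i^2 / H_ii
  = (6.9916)^2/3 + (-1.1074)^2/1 + (6.8872)^2/2
  = 16.2942 + 1.2263 + 23.7168 = 41.2373
Step 3: Objective decrease = 0.5 * g^T H^(-1) g = 20.6186


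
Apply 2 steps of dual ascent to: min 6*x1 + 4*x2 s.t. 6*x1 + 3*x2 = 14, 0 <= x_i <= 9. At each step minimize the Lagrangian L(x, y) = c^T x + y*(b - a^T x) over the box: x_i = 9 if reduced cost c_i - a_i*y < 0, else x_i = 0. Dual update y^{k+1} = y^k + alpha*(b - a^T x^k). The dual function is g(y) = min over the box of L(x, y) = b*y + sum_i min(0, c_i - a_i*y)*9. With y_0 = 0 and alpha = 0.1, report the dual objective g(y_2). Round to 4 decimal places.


Dual ascent for LP: min 6*x1 + 4*x2, 6*x1 + 3*x2 = 14, 0 <= x_i <= 9
Step 1: y^k = 0.0, reduced costs: (6.0, 4.0)
  x^k = (0.0, 0.0), subgradient = b - a^T x = 14.0
  y^{k+1} = 0.0 + 0.1*14.0 = 1.4
Step 2: y^k = 1.4, reduced costs: (-2.4, -0.2)
  x^k = (9.0, 9.0), subgradient = b - a^T x = -67.0
  y^{k+1} = 1.4 + 0.1*-67.0 = -5.3
Dual objective at y_2 = -5.3: reduced costs (37.8, 19.9), box minimizer x = (0.0, 0.0)
g(y_2) = b*y + (c1 - a1*y)*x1 + (c2 - a2*y)*x2 = 14*(-5.3) + 37.8*0.0 + 19.9*0.0 = -74.2 + 0.0 + 0.0 = -74.2


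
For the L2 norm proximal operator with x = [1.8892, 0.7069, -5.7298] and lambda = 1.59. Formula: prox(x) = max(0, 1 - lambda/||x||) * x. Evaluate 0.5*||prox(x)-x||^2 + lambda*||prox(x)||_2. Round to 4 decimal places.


Step 1: Compute ||x||.
||x|| = 6.0745
Step 2: Compute scaling factor.
scale = max(0, 1 - 1.59/6.0745) = 0.7382
Step 3: prox(x) = [1.3947, 0.5219, -4.23]
||prox(x)|| = 4.4845
Step 4: Proximal objective.
0.5*||prox-x||^2 = 1.2641
lambda*||prox|| = 7.1304
Total = 8.3944


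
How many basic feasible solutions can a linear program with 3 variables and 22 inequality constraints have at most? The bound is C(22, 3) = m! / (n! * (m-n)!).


Each vertex corresponds to some choice of n active constraints out of m, so the number of vertices is at most C(m, n) = m! / (n!(m-n)!).
m = 22, n = 3
Numerator: 22 * 21 * 20
Denominator: 3! = 6
C(22, 3) = 1540


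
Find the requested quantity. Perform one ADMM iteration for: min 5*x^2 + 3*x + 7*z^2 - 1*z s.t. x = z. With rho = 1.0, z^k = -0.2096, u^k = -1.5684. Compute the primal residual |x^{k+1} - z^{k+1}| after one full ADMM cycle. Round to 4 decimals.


ADMM iteration with rho = 1.0, z^k = -0.2096, u^k = -1.5684
Step 1: x-update.
Minimize 5*x^2 + 3*x + (1.0/2)*(x + 0.2096 - 1.5684)^2
FOC: (2*5 + 1.0)*x = -3 + 1.0*(-0.2096 + 1.5684)
x^{k+1} = -0.1492
Step 2: z-update.
Minimize 7*z^2 - 1*z + (1.0/2)*(-0.1492 - z - 1.5684)^2
FOC: (2*7 + 1.0)*z = 1 + 1.0*(-0.1492 - 1.5684)
z^{k+1} = -0.0478
Step 3: u-update.
u^{k+1} = -1.5684 - 0.1492 + 0.0478 = -1.6698
Step 4: Primal residual = |-0.1492 + 0.0478| = 0.1014


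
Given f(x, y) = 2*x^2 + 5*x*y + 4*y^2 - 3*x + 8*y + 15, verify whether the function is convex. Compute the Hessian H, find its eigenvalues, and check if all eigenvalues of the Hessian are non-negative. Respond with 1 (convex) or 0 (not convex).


The Hessian of f(x,y) = 2*x^2 + 5*x*y + 4*y^2 - 3*x + 8*y + 15 is:
H = [[4, 5], [5, 8]]
Trace = 4 + 8 = 12
Determinant = 4*8 - (5)^2 = 7
Discriminant = (12)^2 - 4*7 = 116.0
Eigenvalues: lambda_1 = 0.6148, lambda_2 = 11.3852
The function is convex.

1


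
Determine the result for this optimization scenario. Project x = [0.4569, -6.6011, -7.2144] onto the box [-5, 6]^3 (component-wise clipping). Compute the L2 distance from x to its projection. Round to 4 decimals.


Project each component onto [-5, 6].
clip(0.4569) = 0.4569, clip(-6.6011) = -5.0, clip(-7.2144) = -5.0
Projection = [0.4569, -5.0, -5.0]
Squared diffs: [0.0, 2.5635, 4.9036]
Distance = sqrt(7.4671) = 2.7326


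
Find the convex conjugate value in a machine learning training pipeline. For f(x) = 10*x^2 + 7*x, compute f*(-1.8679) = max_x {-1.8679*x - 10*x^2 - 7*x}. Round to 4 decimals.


f*(y) = sup_x {y*x - a*x^2 - b*x} = sup_x {(y-b)*x - a*x^2}
FOC: (y - b) - 2a*x = 0 => x* = (y - b)/(2a)
x* = (-1.8679 - 7)/(2*10) = -0.4434
f*(-1.8679) = (y-b)^2/(4a) = (-1.8679 - 7)^2/(4*10)
= 78.6397/40 = 1.966


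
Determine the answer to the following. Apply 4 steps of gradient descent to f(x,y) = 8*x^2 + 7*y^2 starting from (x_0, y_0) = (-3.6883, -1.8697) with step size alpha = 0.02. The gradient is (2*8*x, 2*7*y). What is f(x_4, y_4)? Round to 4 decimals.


Gradient descent on f(x,y) = 8*x^2 + 7*y^2.
Starting point: (-3.6883, -1.8697), alpha = 0.02
Step 1: grad_x = 2*8*-3.6883 = -59.0128, grad_y = 2*7*-1.8697 = -26.1758
  x_1 = -3.6883 - 0.02*-59.0128 = -2.508
  y_1 = -1.8697 - 0.02*-26.1758 = -1.3462
Step 2: grad_x = 2*8*-2.508 = -40.1287, grad_y = 2*7*-1.3462 = -18.8466
  x_2 = -2.508 - 0.02*-40.1287 = -1.7055
  y_2 = -1.3462 - 0.02*-18.8466 = -0.9693
Step 3: grad_x = 2*8*-1.7055 = -27.2875, grad_y = 2*7*-0.9693 = -13.5695
  x_3 = -1.7055 - 0.02*-27.2875 = -1.1597
  y_3 = -0.9693 - 0.02*-13.5695 = -0.6979
Step 4: grad_x = 2*8*-1.1597 = -18.5555, grad_y = 2*7*-0.6979 = -9.7701
  x_4 = -1.1597 - 0.02*-18.5555 = -0.7886
  y_4 = -0.6979 - 0.02*-9.7701 = -0.5025
f(-0.7886, -0.5025) = 8*(-0.7886)^2 + 7*(-0.5025)^2 = 6.7425


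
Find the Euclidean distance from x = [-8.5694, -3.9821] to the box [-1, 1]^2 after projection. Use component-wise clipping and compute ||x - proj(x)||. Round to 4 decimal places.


Project each component onto [-1, 1].
clip(-8.5694) = -1.0, clip(-3.9821) = -1.0
Projection = [-1.0, -1.0]
Squared diffs: [57.2958, 8.8929]
Distance = sqrt(66.1887) = 8.1356


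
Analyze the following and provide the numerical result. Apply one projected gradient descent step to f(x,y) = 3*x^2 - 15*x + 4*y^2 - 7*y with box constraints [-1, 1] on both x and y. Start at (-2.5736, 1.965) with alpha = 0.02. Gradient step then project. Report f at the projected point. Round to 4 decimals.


Step 1: Compute gradient at (-2.5736, 1.965).
grad_x = 2*3*-2.5736 - 15 = -30.4416
grad_y = 2*4*1.965 - 7 = 8.72
Step 2: Gradient step.
x_raw = -2.5736 - 0.02*-30.4416 = -1.9648
y_raw = 1.965 - 0.02*8.72 = 1.7906
Step 3: Project onto [-1, 1].
x_proj = clip(-1.9648) = -1.0
y_proj = clip(1.7906) = 1.0
Step 4: Evaluate f.
f(-1.0, 1.0) = 15.0


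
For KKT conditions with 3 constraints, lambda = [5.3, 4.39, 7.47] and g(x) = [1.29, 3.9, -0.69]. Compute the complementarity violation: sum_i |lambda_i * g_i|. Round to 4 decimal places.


KKT complementary slackness check:
lambda_1 * g_1 = 5.3 * 1.29 = 6.837
lambda_2 * g_2 = 4.39 * 3.9 = 17.121
lambda_3 * g_3 = 7.47 * -0.69 = -5.1543
Total violation = 6.837 + 17.121 + 5.1543 = 29.1123


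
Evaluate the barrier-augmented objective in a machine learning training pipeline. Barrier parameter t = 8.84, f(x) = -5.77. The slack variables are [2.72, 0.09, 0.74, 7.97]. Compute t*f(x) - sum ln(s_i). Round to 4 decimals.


Step 1: Compute log-barrier.
ln values: [1.0006, -2.4079, -0.3011, 2.0757]
phi = -(1.0006 - 2.4079 - 0.3011 + 2.0757) = -0.3673
Step 2: Compute augmented objective.
t*f(x) = 8.84*-5.77 = -51.0068
Total = -51.0068 - 0.3673 = -51.3741


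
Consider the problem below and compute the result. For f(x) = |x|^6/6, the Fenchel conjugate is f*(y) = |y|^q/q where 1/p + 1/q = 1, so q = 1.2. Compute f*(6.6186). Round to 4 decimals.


The conjugate exponent q satisfies 1/p + 1/q = 1.
p = 6, so q = 6/(6 - 1) = 1.2
|y|^q = 6.6186^1.2 = 9.6587
f*(6.6186) = 9.6587 / 1.2 = 8.0489


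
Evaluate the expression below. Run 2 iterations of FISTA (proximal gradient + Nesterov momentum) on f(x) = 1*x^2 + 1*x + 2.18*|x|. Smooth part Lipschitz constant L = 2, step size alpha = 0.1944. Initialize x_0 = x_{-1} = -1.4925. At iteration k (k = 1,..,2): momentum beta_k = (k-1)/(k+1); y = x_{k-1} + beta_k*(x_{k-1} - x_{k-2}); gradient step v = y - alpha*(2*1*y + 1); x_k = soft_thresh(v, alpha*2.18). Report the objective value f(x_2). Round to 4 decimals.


FISTA on f(x) = 1*x^2 + 1*x + 2.18*|x|
L = 2, alpha = 0.1944
Iteration 1: beta = 0.0, y = -1.4925 + 0.0*(-1.4925 + 1.4925) = -1.4925
  grad(y) = -1.985, v = y - alpha*grad = -1.1066
  prox(v) = soft_thresh(-1.1066, 0.4238) = -0.6828
Iteration 2: beta = 0.3333, y = -0.6828 + 0.3333*(-0.6828 + 1.4925) = -0.4129
  grad(y) = 0.1741, v = y - alpha*grad = -0.4468
  prox(v) = soft_thresh(-0.4468, 0.4238) = -0.023
f(x_2) = 1*(-0.023)^2 + 1*(-0.023) + 2.18*|-0.023| = 0.0277


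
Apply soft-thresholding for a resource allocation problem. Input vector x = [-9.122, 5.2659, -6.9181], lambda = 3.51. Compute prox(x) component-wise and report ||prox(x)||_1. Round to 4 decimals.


Soft-thresholding with lambda = 3.51:
prox(-9.122) = sign(-9.122)*max(|-9.122| - 3.51, 0) = -5.612
prox(5.2659) = sign(5.2659)*max(|5.2659| - 3.51, 0) = 1.7559
prox(-6.9181) = sign(-6.9181)*max(|-6.9181| - 3.51, 0) = -3.4081
prox(x) = [-5.612, 1.7559, -3.4081]
||prox(x)||_1 = 5.612 + 1.7559 + 3.4081 = 10.776


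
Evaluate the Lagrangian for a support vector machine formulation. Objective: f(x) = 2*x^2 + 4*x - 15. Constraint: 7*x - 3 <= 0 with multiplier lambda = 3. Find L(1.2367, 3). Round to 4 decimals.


Step 1: Evaluate f(x).
f(1.2367) = 2*1.2367^2 + 4*1.2367 - 15 = -6.9943
Step 2: Evaluate g(x).
g(1.2367) = 7*1.2367 - 3 = 5.6569
Step 3: Compute Lagrangian.
L = -6.9943 + 3*5.6569 = 9.9764


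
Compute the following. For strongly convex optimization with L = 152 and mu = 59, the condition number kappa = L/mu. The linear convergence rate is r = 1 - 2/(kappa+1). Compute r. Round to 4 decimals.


Step 1: Compute the condition number.
kappa = L/mu = 152/59 = 2.5763
Step 2: Compute the convergence rate.
r = 1 - 2/(kappa + 1) = 1 - 2*mu/(L + mu) = (L - mu)/(L + mu) = 93/211 = 0.4408


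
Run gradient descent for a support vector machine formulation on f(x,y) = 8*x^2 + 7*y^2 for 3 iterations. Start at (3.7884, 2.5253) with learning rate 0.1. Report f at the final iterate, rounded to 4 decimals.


Gradient descent on f(x,y) = 8*x^2 + 7*y^2.
Starting point: (3.7884, 2.5253), alpha = 0.1
Step 1: grad_x = 2*8*3.7884 = 60.6144, grad_y = 2*7*2.5253 = 35.3542
  x_1 = 3.7884 - 0.1*60.6144 = -2.273
  y_1 = 2.5253 - 0.1*35.3542 = -1.0101
Step 2: grad_x = 2*8*-2.273 = -36.3686, grad_y = 2*7*-1.0101 = -14.1417
  x_2 = -2.273 - 0.1*-36.3686 = 1.3638
  y_2 = -1.0101 - 0.1*-14.1417 = 0.404
Step 3: grad_x = 2*8*1.3638 = 21.8212, grad_y = 2*7*0.404 = 5.6567
  x_3 = 1.3638 - 0.1*21.8212 = -0.8183
  y_3 = 0.404 - 0.1*5.6567 = -0.1616
f(-0.8183, -0.1616) = 8*(-0.8183)^2 + 7*(-0.1616)^2 = 5.5397


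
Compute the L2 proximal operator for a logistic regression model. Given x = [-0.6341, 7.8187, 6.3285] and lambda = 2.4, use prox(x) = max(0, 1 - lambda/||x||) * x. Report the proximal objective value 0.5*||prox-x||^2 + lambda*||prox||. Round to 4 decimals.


Step 1: Compute ||x||.
||x|| = 10.0789
Step 2: Compute scaling factor.
scale = max(0, 1 - 2.4/10.0789) = 0.7619
Step 3: prox(x) = [-0.4831, 5.9569, 4.8215]
||prox(x)|| = 7.6789
Step 4: Proximal objective.
0.5*||prox-x||^2 = 2.88
lambda*||prox|| = 18.4294
Total = 21.3093


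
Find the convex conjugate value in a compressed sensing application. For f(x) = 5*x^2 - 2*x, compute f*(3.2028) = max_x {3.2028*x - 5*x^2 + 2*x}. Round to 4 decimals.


f*(y) = sup_x {y*x - a*x^2 - b*x} = sup_x {(y-b)*x - a*x^2}
FOC: (y - b) - 2a*x = 0 => x* = (y - b)/(2a)
x* = (3.2028 + 2)/(2*5) = 0.5203
f*(3.2028) = (y-b)^2/(4a) = (3.2028 + 2)^2/(4*5)
= 27.0691/20 = 1.3535


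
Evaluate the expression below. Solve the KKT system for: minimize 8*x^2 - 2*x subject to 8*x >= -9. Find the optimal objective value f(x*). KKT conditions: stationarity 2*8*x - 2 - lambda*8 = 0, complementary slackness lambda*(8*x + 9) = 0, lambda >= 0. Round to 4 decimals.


Step 1: Try lambda = 0 (constraint inactive).
Stationarity: 2*8*x - 2 = 0
x* = 2/(2*8) = 0.125
Check constraint: 8*0.125 = 1.0 >= -9 -- satisfied.
Step 2: Compute optimal value.
f(x*) = 8*0.125^2 - 2*0.125 = -0.125


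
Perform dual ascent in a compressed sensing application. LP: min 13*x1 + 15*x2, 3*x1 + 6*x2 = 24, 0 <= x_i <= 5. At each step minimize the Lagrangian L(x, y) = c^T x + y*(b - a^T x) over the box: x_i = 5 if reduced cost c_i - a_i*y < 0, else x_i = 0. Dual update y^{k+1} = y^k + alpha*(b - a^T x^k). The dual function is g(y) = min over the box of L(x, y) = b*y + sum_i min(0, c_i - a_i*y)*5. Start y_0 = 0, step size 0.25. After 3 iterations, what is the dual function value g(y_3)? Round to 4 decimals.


Dual ascent for LP: min 13*x1 + 15*x2, 3*x1 + 6*x2 = 24, 0 <= x_i <= 5
Step 1: y^k = 0.0, reduced costs: (13.0, 15.0)
  x^k = (0.0, 0.0), subgradient = b - a^T x = 24.0
  y^{k+1} = 0.0 + 0.25*24.0 = 6.0
Step 2: y^k = 6.0, reduced costs: (-5.0, -21.0)
  x^k = (5.0, 5.0), subgradient = b - a^T x = -21.0
  y^{k+1} = 6.0 + 0.25*-21.0 = 0.75
Step 3: y^k = 0.75, reduced costs: (10.75, 10.5)
  x^k = (0.0, 0.0), subgradient = b - a^T x = 24.0
  y^{k+1} = 0.75 + 0.25*24.0 = 6.75
Dual objective at y_3 = 6.75: reduced costs (-7.25, -25.5), box minimizer x = (5.0, 5.0)
g(y_3) = b*y + (c1 - a1*y)*x1 + (c2 - a2*y)*x2 = 24*6.75 + (-7.25)*5.0 + (-25.5)*5.0 = 162.0 - 36.25 - 127.5 = -1.75


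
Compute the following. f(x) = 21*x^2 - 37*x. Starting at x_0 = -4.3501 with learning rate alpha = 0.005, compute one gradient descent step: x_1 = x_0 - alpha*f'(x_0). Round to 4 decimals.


We compute the gradient at x_0 and apply the update.
f'(x) = 42*x - 37
f'(-4.3501) = 42*-4.3501 - 37 = -219.7042
x_1 = -4.3501 - 0.005*-219.7042 = -3.2516


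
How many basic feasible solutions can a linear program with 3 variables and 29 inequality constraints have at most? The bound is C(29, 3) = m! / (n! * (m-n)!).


Each vertex corresponds to some choice of n active constraints out of m, so the number of vertices is at most C(m, n) = m! / (n!(m-n)!).
m = 29, n = 3
Numerator: 29 * 28 * 27
Denominator: 3! = 6
C(29, 3) = 3654


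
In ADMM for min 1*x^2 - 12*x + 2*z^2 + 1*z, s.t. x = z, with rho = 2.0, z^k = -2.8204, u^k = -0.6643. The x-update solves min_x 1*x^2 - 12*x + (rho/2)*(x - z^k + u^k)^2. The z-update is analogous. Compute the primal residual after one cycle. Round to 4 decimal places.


ADMM iteration with rho = 2.0, z^k = -2.8204, u^k = -0.6643
Step 1: x-update.
Minimize 1*x^2 - 12*x + (2.0/2)*(x + 2.8204 - 0.6643)^2
FOC: (2*1 + 2.0)*x = 12 + 2.0*(-2.8204 + 0.6643)
x^{k+1} = 1.922
Step 2: z-update.
Minimize 2*z^2 + 1*z + (2.0/2)*(1.922 - z - 0.6643)^2
FOC: (2*2 + 2.0)*z = -1 + 2.0*(1.922 - 0.6643)
z^{k+1} = 0.2526
Step 3: u-update.
u^{k+1} = -0.6643 + 1.922 - 0.2526 = 1.0051
Step 4: Primal residual = |1.922 - 0.2526| = 1.6694


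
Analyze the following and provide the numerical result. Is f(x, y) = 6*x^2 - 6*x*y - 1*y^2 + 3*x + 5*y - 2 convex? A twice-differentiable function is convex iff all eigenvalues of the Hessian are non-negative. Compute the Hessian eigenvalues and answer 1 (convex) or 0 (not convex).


The Hessian of f(x,y) = 6*x^2 - 6*x*y - 1*y^2 + 3*x + 5*y - 2 is:
H = [[12, -6], [-6, -2]]
Trace = 12 - 2 = 10
Determinant = 12*-2 - (-6)^2 = -60
Discriminant = (10)^2 - 4*-60 = 340.0
Eigenvalues: lambda_1 = -4.2195, lambda_2 = 14.2195
The function is not convex.

0


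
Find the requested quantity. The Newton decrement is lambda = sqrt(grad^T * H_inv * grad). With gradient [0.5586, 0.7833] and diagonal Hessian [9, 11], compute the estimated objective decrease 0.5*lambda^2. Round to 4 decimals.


Step 1: H is diagonal, so H^(-1) * g = [0.0621, 0.0712].
Step 2: g^T H^(-1) g = sum_i g_i^2 / H_ii
  = (0.5586)^2/9 + (0.7833)^2/11
  = 0.0347 + 0.0558 = 0.0904
Step 3: Objective decrease = 0.5 * g^T H^(-1) g = 0.0452


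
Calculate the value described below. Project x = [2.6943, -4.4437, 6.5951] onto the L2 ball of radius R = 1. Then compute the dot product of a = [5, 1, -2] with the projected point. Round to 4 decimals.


Step 1: Compute ||x|| (intermediates to 6 decimals).
||x|| = sqrt(2.6943^2 + (-4.4437)^2 + 6.5951^2) = 8.396491
Step 2: Project.
Since ||x|| > R, scale = R/||x|| = 1/8.396491 = 0.119097, proj(x) = scale * x
proj(x) = [0.320883, -0.529231, 0.785457]
Step 3: Dot product.
a^T * proj(x) = 5*0.320883 + 1*(-0.529231) - 2*0.785457 = -0.4957


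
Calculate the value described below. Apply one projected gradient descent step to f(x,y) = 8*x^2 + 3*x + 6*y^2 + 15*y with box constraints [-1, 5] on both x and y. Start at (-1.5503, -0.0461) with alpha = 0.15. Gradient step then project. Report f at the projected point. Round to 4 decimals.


Step 1: Compute gradient at (-1.5503, -0.0461).
grad_x = 2*8*-1.5503 + 3 = -21.8048
grad_y = 2*6*-0.0461 + 15 = 14.4468
Step 2: Gradient step.
x_raw = -1.5503 - 0.15*-21.8048 = 1.7204
y_raw = -0.0461 - 0.15*14.4468 = -2.2131
Step 3: Project onto [-1, 5].
x_proj = clip(1.7204) = 1.7204
y_proj = clip(-2.2131) = -1.0
Step 4: Evaluate f.
f(1.7204, -1.0) = 19.84


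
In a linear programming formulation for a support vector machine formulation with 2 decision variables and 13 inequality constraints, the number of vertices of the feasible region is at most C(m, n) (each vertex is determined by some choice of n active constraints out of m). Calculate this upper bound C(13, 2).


Each vertex corresponds to some choice of n active constraints out of m, so the number of vertices is at most C(m, n) = m! / (n!(m-n)!).
m = 13, n = 2
Numerator: 13 * 12
Denominator: 2! = 2
C(13, 2) = 78


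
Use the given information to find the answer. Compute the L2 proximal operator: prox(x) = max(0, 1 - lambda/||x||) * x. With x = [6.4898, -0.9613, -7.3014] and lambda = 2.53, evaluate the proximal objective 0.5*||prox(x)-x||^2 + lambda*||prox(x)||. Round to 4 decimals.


Step 1: Compute ||x||.
||x|| = 9.8159
Step 2: Compute scaling factor.
scale = max(0, 1 - 2.53/9.8159) = 0.7423
Step 3: prox(x) = [4.8171, -0.7135, -5.4195]
||prox(x)|| = 7.2859
Step 4: Proximal objective.
0.5*||prox-x||^2 = 3.2005
lambda*||prox|| = 18.4333
Total = 21.6338


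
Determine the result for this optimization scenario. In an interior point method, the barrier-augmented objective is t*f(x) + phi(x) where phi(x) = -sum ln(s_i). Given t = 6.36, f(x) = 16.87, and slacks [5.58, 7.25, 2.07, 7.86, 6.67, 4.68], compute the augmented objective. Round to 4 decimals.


Step 1: Compute log-barrier.
ln values: [1.7192, 1.981, 0.7275, 2.0618, 1.8976, 1.5433]
phi = -(1.7192 + 1.981 + 0.7275 + 2.0618 + 1.8976 + 1.5433) = -9.9304
Step 2: Compute augmented objective.
t*f(x) = 6.36*16.87 = 107.2932
Total = 107.2932 - 9.9304 = 97.3628


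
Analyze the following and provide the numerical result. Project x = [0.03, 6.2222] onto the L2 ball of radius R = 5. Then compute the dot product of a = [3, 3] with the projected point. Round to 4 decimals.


Step 1: Compute ||x|| (intermediates to 6 decimals).
||x|| = sqrt(0.03^2 + 6.2222^2) = 6.222272
Step 2: Project.
Since ||x|| > R, scale = R/||x|| = 5/6.222272 = 0.803565, proj(x) = scale * x
proj(x) = [0.024107, 4.999942]
Step 3: Dot product.
a^T * proj(x) = 3*0.024107 + 3*4.999942 = 15.0721


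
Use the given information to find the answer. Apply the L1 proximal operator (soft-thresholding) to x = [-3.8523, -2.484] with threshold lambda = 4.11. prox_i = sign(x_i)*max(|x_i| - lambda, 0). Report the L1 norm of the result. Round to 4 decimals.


Soft-thresholding with lambda = 4.11:
prox(-3.8523) = sign(-3.8523)*max(|-3.8523| - 4.11, 0) = 0.0
prox(-2.484) = sign(-2.484)*max(|-2.484| - 4.11, 0) = 0.0
prox(x) = [0.0, 0.0]
||prox(x)||_1 = 0.0 + 0.0 = 0.0


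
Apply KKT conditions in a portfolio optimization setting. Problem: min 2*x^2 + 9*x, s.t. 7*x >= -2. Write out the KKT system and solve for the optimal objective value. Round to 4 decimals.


Step 1: Try lambda = 0 (constraint inactive).
x_unc = -9/(2*2) = -2.25
Check: 7*-2.25 = -15.75 < -2 -- violated!
Step 2: Constraint must be active: 7*x = -2
x* = -2/7 = -0.2857 (rounded; the exact value -2/7 is used below)
lambda = (2*2*(-2/7) + 9)/7 = 1.1224
Step 3: Compute optimal value.
f(x*) = 2*(-2/7)^2 + 9*(-2/7) = -2.4082


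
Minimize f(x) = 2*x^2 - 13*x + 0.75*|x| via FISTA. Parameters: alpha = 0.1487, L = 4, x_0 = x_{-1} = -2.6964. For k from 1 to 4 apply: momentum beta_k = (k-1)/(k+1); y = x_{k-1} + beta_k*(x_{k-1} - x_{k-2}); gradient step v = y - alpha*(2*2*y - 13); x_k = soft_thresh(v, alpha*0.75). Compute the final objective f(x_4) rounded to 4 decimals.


FISTA on f(x) = 2*x^2 - 13*x + 0.75*|x|
L = 4, alpha = 0.1487
Iteration 1: beta = 0.0, y = -2.6964 + 0.0*(-2.6964 + 2.6964) = -2.6964
  grad(y) = -23.7856, v = y - alpha*grad = 0.8405
  prox(v) = soft_thresh(0.8405, 0.1115) = 0.729
Iteration 2: beta = 0.3333, y = 0.729 + 0.3333*(0.729 + 2.6964) = 1.8708
  grad(y) = -5.5168, v = y - alpha*grad = 2.6911
  prox(v) = soft_thresh(2.6911, 0.1115) = 2.5796
Iteration 3: beta = 0.5, y = 2.5796 + 0.5*(2.5796 - 0.729) = 3.5049
  grad(y) = 1.0197, v = y - alpha*grad = 3.3533
  prox(v) = soft_thresh(3.3533, 0.1115) = 3.2418
Iteration 4: beta = 0.6, y = 3.2418 + 0.6*(3.2418 - 2.5796) = 3.6391
  grad(y) = 1.5563, v = y - alpha*grad = 3.4076
  prox(v) = soft_thresh(3.4076, 0.1115) = 3.2961
f(x_4) = 2*3.2961^2 - 13*3.2961 + 0.75*|3.2961| = -18.6487
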